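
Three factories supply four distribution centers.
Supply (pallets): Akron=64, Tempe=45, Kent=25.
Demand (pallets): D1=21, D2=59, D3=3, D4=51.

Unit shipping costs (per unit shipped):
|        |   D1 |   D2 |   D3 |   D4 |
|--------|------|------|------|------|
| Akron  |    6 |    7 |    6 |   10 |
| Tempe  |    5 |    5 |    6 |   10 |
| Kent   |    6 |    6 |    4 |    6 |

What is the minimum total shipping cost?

A cheapest plan:
  Akron–D1: 21 × 6 = 126
  Akron–D2: 14 × 7 = 98
  Akron–D3: 3 × 6 = 18
  Akron–D4: 26 × 10 = 260
  Tempe–D2: 45 × 5 = 225
  Kent–D4: 25 × 6 = 150
Total = 126 + 98 + 18 + 260 + 225 + 150 = 877.

877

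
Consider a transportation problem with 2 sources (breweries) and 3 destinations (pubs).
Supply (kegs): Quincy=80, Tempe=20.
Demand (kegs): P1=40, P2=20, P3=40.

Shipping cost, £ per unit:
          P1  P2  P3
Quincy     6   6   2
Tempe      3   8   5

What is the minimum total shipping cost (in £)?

One minimum-cost allocation:
  Quincy to P1: 20 kegs
  Quincy to P2: 20 kegs
  Quincy to P3: 40 kegs
  Tempe to P1: 20 kegs
Total cost = £380.
(Supply check: Quincy ships 80; Tempe ships 20.)

380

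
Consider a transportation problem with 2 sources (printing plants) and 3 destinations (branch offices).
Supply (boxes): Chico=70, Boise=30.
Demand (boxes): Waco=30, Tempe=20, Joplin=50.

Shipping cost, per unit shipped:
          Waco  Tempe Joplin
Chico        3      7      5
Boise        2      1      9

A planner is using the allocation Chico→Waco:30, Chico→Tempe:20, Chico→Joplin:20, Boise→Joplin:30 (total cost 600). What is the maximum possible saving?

250

Current plan cost = 30·3 + 20·7 + 20·5 + 30·9 = 600.
Optimal plan:
  Chico->Waco: 20 × 3 = 60
  Chico->Joplin: 50 × 5 = 250
  Boise->Waco: 10 × 2 = 20
  Boise->Tempe: 20 × 1 = 20
Optimal cost = 350.
Saving = 600 − 350 = 250.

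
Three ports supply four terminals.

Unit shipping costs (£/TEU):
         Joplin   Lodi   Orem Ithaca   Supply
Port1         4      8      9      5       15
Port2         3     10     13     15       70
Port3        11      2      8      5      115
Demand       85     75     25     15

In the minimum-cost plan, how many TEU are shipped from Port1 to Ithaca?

0

The minimum-cost plan:
  Port1 to Joplin: 15 TEU
  Port2 to Joplin: 70 TEU
  Port3 to Lodi: 75 TEU
  Port3 to Orem: 25 TEU
  Port3 to Ithaca: 15 TEU
Total cost = £695.
The route Port1→Ithaca is not used.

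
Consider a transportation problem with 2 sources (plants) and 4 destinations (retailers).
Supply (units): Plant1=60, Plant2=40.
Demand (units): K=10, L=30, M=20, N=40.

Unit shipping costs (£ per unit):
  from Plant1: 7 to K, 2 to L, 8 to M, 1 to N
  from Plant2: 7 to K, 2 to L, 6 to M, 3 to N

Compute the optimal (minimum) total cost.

An optimal shipping plan:
  Plant1->K: 10 × £7 = £70
  Plant1->L: 10 × £2 = £20
  Plant1->N: 40 × £1 = £40
  Plant2->L: 20 × £2 = £40
  Plant2->M: 20 × £6 = £120
Total = 70 + 20 + 40 + 40 + 120 = £290.

290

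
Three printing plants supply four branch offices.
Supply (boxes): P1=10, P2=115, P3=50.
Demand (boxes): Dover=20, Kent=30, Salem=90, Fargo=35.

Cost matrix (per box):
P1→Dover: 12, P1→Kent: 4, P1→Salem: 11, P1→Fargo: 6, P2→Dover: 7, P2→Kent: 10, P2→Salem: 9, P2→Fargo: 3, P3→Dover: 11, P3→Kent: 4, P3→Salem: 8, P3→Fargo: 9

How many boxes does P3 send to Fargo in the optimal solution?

0

The minimum-cost plan:
  P1→Kent: 10 boxes
  P2→Dover: 20 boxes
  P2→Salem: 60 boxes
  P2→Fargo: 35 boxes
  P3→Kent: 20 boxes
  P3→Salem: 30 boxes
Total cost = 1145.
The route P3→Fargo is not used.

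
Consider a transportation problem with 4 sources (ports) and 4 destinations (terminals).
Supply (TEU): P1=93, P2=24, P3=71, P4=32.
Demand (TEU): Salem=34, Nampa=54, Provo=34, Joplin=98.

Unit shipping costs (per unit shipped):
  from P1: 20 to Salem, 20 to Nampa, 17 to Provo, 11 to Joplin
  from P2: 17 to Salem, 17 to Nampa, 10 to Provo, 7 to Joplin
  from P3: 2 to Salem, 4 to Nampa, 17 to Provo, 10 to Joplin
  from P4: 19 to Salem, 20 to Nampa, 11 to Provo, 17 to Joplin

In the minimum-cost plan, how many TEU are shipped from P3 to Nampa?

37

The minimum-cost plan:
  P1 to Nampa: 17 × 20 = 340
  P1 to Joplin: 76 × 11 = 836
  P2 to Provo: 2 × 10 = 20
  P2 to Joplin: 22 × 7 = 154
  P3 to Salem: 34 × 2 = 68
  P3 to Nampa: 37 × 4 = 148
  P4 to Provo: 32 × 11 = 352
Total cost = 1918.
So P3→Nampa carries 37 TEU.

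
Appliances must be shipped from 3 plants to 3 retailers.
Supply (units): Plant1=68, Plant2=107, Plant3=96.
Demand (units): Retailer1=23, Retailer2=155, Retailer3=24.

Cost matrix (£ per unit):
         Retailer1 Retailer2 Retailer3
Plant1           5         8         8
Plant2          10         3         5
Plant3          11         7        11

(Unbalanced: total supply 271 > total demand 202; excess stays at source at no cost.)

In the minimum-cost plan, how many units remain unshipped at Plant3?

Minimum-cost shipments:
  Plant1->Retailer1: 23 × £5 = £115
  Plant1->Retailer3: 24 × £8 = £192
  Plant2->Retailer2: 107 × £3 = £321
  Plant3->Retailer2: 48 × £7 = £336
Total cost = £964.
Plant3 ships 48 of its 96, leaving 48.

48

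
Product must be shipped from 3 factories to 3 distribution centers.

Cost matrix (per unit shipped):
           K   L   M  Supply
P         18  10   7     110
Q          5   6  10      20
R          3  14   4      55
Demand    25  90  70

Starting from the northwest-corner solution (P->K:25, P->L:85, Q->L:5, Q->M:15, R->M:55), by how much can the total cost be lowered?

Current plan cost = 25·18 + 85·10 + 5·6 + 15·10 + 55·4 = 1700.
Optimal plan:
  P→L: 70 pallets
  P→M: 40 pallets
  Q→L: 20 pallets
  R→K: 25 pallets
  R→M: 30 pallets
Optimal cost = 1295.
Saving = 1700 − 1295 = 405.

405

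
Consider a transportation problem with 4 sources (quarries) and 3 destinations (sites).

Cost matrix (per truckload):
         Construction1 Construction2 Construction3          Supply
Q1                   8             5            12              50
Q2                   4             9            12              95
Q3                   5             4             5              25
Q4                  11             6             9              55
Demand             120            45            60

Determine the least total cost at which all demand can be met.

An optimal shipping plan:
  Q1–Construction1: 5 × 8 = 40
  Q1–Construction2: 45 × 5 = 225
  Q2–Construction1: 95 × 4 = 380
  Q3–Construction1: 20 × 5 = 100
  Q3–Construction3: 5 × 5 = 25
  Q4–Construction3: 55 × 9 = 495
Total = 40 + 225 + 380 + 100 + 25 + 495 = 1265.
(Supply check: Q1 ships 50; Q2 ships 95; Q3 ships 25; Q4 ships 55.)

1265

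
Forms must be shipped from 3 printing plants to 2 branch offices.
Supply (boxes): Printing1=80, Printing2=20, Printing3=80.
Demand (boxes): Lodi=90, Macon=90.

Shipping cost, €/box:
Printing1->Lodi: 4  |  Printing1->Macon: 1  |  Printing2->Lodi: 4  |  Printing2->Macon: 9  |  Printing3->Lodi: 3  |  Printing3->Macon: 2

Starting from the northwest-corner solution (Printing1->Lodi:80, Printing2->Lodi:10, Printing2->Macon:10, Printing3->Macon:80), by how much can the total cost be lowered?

220

Current plan cost = 80·4 + 10·4 + 10·9 + 80·2 = €610.
Optimal plan:
  Printing1 to Macon: 80 × €1 = €80
  Printing2 to Lodi: 20 × €4 = €80
  Printing3 to Lodi: 70 × €3 = €210
  Printing3 to Macon: 10 × €2 = €20
Optimal cost = €390.
Saving = 610 − 390 = €220.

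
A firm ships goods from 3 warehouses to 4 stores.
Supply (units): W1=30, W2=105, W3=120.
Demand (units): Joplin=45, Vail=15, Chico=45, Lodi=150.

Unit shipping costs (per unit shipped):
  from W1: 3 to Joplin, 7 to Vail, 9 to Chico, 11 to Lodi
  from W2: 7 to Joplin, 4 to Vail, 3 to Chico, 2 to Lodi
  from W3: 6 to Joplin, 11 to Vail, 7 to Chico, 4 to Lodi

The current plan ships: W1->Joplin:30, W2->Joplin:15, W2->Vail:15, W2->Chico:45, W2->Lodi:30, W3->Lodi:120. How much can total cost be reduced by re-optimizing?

45

Current plan cost = 30·3 + 15·7 + 15·4 + 45·3 + 30·2 + 120·4 = 930.
Optimal plan:
  W1->Joplin: 30 × 3 = 90
  W2->Vail: 15 × 4 = 60
  W2->Chico: 45 × 3 = 135
  W2->Lodi: 45 × 2 = 90
  W3->Joplin: 15 × 6 = 90
  W3->Lodi: 105 × 4 = 420
Optimal cost = 885.
Saving = 930 − 885 = 45.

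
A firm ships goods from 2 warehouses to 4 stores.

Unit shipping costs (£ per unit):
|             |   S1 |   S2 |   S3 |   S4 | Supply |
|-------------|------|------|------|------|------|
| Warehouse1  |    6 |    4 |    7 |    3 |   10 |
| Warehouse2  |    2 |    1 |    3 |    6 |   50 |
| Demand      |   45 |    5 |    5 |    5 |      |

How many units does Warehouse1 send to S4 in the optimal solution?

Solving gives:
  Warehouse1–S2: 5 units
  Warehouse1–S4: 5 units
  Warehouse2–S1: 45 units
  Warehouse2–S3: 5 units
Total cost = £140.
So Warehouse1→S4 carries 5 units.

5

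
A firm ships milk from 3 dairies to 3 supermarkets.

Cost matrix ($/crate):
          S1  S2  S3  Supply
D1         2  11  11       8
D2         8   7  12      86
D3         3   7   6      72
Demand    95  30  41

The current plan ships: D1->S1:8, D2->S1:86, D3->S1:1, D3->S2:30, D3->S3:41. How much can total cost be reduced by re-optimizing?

150

Current plan cost = 8·2 + 86·8 + 1·3 + 30·7 + 41·6 = $1163.
Optimal plan:
  D1→S1: 8 × $2 = $16
  D2→S1: 56 × $8 = $448
  D2→S2: 30 × $7 = $210
  D3→S1: 31 × $3 = $93
  D3→S3: 41 × $6 = $246
Optimal cost = $1013.
Saving = 1163 − 1013 = $150.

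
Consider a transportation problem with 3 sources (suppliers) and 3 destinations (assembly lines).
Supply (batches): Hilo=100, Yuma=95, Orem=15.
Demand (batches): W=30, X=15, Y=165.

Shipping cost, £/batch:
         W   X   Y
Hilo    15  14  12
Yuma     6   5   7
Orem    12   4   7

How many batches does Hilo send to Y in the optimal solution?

The minimum-cost plan:
  Hilo→Y: 100 × £12 = £1200
  Yuma→W: 30 × £6 = £180
  Yuma→Y: 65 × £7 = £455
  Orem→X: 15 × £4 = £60
Total cost = £1895.
So Hilo→Y carries 100 batches.

100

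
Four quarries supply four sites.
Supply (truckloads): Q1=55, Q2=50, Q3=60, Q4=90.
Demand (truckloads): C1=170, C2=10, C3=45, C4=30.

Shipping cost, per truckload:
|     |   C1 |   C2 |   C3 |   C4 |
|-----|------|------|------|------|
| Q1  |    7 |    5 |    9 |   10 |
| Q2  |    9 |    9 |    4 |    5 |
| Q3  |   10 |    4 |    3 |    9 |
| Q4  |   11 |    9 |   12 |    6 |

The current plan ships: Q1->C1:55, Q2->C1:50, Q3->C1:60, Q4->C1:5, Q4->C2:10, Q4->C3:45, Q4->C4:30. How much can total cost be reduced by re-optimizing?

400

Current plan cost = 55·7 + 50·9 + 60·10 + 5·11 + 10·9 + 45·12 + 30·6 = 2300.
Optimal plan:
  Q1–C1: 55 × 7 = 385
  Q2–C1: 50 × 9 = 450
  Q3–C1: 5 × 10 = 50
  Q3–C2: 10 × 4 = 40
  Q3–C3: 45 × 3 = 135
  Q4–C1: 60 × 11 = 660
  Q4–C4: 30 × 6 = 180
Optimal cost = 1900.
Saving = 2300 − 1900 = 400.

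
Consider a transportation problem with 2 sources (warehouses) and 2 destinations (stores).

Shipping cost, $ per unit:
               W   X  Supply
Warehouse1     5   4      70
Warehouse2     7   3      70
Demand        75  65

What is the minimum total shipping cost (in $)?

580

One minimum-cost allocation:
  Warehouse1->W: 70 × $5 = $350
  Warehouse2->W: 5 × $7 = $35
  Warehouse2->X: 65 × $3 = $195
Total = 350 + 35 + 195 = $580.
(Supply check: Warehouse1 ships 70; Warehouse2 ships 70.)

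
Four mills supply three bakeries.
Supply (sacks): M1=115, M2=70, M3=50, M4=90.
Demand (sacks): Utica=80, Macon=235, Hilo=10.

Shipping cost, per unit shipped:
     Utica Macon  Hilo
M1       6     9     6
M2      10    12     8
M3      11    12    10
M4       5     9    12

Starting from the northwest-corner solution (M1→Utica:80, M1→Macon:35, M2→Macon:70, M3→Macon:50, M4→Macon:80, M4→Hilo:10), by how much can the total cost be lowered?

Current plan cost = 80·6 + 35·9 + 70·12 + 50·12 + 80·9 + 10·12 = 3075.
Optimal plan:
  M1 to Macon: 115 × 9 = 1035
  M2 to Macon: 60 × 12 = 720
  M2 to Hilo: 10 × 8 = 80
  M3 to Macon: 50 × 12 = 600
  M4 to Utica: 80 × 5 = 400
  M4 to Macon: 10 × 9 = 90
Optimal cost = 2925.
Saving = 3075 − 2925 = 150.

150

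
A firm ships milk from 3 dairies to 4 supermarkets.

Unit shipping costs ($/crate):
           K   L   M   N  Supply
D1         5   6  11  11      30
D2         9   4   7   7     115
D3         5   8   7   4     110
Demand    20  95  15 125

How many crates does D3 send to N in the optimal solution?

Optimal shipments:
  D1 to K: 20 × $5 = $100
  D1 to L: 10 × $6 = $60
  D2 to L: 85 × $4 = $340
  D2 to M: 15 × $7 = $105
  D2 to N: 15 × $7 = $105
  D3 to N: 110 × $4 = $440
Total cost = $1150.
So D3→N carries 110 crates.

110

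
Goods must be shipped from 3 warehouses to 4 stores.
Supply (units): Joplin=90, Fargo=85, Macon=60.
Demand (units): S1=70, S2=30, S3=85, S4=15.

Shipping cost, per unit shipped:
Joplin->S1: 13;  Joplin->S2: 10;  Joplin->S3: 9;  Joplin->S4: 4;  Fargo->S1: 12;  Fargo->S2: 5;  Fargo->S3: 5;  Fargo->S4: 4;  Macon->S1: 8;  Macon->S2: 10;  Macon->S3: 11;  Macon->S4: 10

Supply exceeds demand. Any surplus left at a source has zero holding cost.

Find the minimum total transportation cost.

One minimum-cost allocation:
  Joplin–S1: 10 units
  Joplin–S3: 30 units
  Joplin–S4: 15 units
  Fargo–S2: 30 units
  Fargo–S3: 55 units
  Macon–S1: 60 units
Total cost = 1365.
(Supply check: Joplin ships 55; Fargo ships 85; Macon ships 60.)

1365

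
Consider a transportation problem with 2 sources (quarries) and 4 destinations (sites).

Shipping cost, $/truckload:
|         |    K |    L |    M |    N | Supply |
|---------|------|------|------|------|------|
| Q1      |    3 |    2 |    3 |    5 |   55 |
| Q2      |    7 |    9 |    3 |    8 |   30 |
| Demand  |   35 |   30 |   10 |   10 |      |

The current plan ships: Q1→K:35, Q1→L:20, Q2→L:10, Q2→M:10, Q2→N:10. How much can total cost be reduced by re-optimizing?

Current plan cost = 35·3 + 20·2 + 10·9 + 10·3 + 10·8 = $345.
Optimal plan:
  Q1->K: 25 × $3 = $75
  Q1->L: 30 × $2 = $60
  Q2->K: 10 × $7 = $70
  Q2->M: 10 × $3 = $30
  Q2->N: 10 × $8 = $80
Optimal cost = $315.
Saving = 345 − 315 = $30.

30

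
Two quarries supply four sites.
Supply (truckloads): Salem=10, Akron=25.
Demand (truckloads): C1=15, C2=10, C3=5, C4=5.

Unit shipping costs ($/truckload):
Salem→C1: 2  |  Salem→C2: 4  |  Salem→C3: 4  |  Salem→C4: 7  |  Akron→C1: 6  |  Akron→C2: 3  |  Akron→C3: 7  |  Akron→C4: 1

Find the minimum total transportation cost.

120

An optimal shipping plan:
  Salem→C1: 10 × $2 = $20
  Akron→C1: 5 × $6 = $30
  Akron→C2: 10 × $3 = $30
  Akron→C3: 5 × $7 = $35
  Akron→C4: 5 × $1 = $5
Total = 20 + 30 + 30 + 35 + 5 = $120.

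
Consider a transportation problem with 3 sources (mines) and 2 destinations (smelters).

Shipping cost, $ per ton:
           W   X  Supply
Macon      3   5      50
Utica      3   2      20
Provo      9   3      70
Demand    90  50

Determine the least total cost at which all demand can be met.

An optimal shipping plan:
  Macon→W: 50 × $3 = $150
  Utica→W: 20 × $3 = $60
  Provo→W: 20 × $9 = $180
  Provo→X: 50 × $3 = $150
Total = 150 + 60 + 180 + 150 = $540.
(Supply check: Macon ships 50; Utica ships 20; Provo ships 70.)

540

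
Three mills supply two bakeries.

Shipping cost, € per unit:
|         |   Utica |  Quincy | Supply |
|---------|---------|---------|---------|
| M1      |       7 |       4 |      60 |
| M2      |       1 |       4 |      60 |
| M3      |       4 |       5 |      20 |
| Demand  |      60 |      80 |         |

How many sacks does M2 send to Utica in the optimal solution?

Solving gives:
  M1 to Quincy: 60 × €4 = €240
  M2 to Utica: 60 × €1 = €60
  M3 to Quincy: 20 × €5 = €100
Total cost = €400.
So M2→Utica carries 60 sacks.

60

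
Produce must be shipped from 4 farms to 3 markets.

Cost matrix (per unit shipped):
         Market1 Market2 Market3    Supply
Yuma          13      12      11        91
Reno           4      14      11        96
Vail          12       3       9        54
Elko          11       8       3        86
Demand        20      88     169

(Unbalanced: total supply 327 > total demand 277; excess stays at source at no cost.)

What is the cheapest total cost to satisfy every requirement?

1821

A cheapest plan:
  Yuma to Market2: 34 crates
  Yuma to Market3: 57 crates
  Reno to Market1: 20 crates
  Reno to Market3: 26 crates
  Vail to Market2: 54 crates
  Elko to Market3: 86 crates
Total cost = 1821.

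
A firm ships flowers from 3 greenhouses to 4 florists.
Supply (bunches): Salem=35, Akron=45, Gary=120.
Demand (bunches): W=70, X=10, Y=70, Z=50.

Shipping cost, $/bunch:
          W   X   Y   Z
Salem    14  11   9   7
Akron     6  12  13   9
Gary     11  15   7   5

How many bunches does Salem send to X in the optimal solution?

10

Optimal shipments:
  Salem to X: 10 bunches
  Salem to Z: 25 bunches
  Akron to W: 45 bunches
  Gary to W: 25 bunches
  Gary to Y: 70 bunches
  Gary to Z: 25 bunches
Total cost = $1445.
So Salem→X carries 10 bunches.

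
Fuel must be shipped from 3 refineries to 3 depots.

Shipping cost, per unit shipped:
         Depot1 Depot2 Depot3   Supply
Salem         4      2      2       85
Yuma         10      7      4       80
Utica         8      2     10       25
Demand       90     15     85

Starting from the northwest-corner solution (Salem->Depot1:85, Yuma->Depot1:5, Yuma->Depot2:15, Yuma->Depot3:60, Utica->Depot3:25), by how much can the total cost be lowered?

225

Current plan cost = 85·4 + 5·10 + 15·7 + 60·4 + 25·10 = 985.
Optimal plan:
  Salem to Depot1: 80 × 4 = 320
  Salem to Depot3: 5 × 2 = 10
  Yuma to Depot3: 80 × 4 = 320
  Utica to Depot1: 10 × 8 = 80
  Utica to Depot2: 15 × 2 = 30
Optimal cost = 760.
Saving = 985 − 760 = 225.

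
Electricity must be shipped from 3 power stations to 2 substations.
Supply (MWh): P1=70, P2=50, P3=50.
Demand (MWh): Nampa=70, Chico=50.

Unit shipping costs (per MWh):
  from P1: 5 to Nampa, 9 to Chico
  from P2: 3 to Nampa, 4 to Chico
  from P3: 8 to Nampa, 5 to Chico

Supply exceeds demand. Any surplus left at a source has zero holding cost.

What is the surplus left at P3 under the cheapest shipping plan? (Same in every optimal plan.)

Minimum-cost shipments:
  P1->Nampa: 20 × 5 = 100
  P2->Nampa: 50 × 3 = 150
  P3->Chico: 50 × 5 = 250
Total cost = 500.
P3 ships 50 of its 50, leaving 0.

0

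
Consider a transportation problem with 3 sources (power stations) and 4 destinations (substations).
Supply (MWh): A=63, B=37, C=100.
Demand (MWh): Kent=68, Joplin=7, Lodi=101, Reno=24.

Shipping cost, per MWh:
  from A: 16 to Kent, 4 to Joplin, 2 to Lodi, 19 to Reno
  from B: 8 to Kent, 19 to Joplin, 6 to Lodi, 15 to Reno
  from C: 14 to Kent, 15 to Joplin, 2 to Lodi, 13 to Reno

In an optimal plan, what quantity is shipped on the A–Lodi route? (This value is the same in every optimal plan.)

56

Solving gives:
  A to Joplin: 7 × 4 = 28
  A to Lodi: 56 × 2 = 112
  B to Kent: 37 × 8 = 296
  C to Kent: 31 × 14 = 434
  C to Lodi: 45 × 2 = 90
  C to Reno: 24 × 13 = 312
Total cost = 1272.
So A→Lodi carries 56 MWh.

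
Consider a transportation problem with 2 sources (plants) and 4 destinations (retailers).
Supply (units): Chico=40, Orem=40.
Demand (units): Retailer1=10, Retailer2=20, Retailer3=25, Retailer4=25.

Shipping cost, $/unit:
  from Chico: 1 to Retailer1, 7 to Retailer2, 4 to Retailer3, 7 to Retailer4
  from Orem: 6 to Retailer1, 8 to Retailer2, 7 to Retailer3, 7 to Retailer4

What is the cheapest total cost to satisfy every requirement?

One minimum-cost allocation:
  Chico to Retailer1: 10 × $1 = $10
  Chico to Retailer2: 5 × $7 = $35
  Chico to Retailer3: 25 × $4 = $100
  Orem to Retailer2: 15 × $8 = $120
  Orem to Retailer4: 25 × $7 = $175
Total = 10 + 35 + 100 + 120 + 175 = $440.
(Supply check: Chico ships 40; Orem ships 40.)

440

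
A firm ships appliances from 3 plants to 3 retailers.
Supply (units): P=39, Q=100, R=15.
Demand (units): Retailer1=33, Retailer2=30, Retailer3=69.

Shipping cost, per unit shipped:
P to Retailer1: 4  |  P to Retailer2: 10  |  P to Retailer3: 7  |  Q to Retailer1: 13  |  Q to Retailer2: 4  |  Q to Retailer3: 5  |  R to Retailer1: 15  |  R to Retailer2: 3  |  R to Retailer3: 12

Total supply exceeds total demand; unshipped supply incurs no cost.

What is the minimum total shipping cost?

582

A cheapest plan:
  P→Retailer1: 33 × 4 = 132
  Q→Retailer2: 15 × 4 = 60
  Q→Retailer3: 69 × 5 = 345
  R→Retailer2: 15 × 3 = 45
Total = 132 + 60 + 345 + 45 = 582.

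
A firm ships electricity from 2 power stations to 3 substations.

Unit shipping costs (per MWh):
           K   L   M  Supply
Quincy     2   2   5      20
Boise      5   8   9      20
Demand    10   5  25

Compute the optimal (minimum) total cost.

One minimum-cost allocation:
  Quincy–L: 5 × 2 = 10
  Quincy–M: 15 × 5 = 75
  Boise–K: 10 × 5 = 50
  Boise–M: 10 × 9 = 90
Total = 10 + 75 + 50 + 90 = 225.
(Supply check: Quincy ships 20; Boise ships 20.)

225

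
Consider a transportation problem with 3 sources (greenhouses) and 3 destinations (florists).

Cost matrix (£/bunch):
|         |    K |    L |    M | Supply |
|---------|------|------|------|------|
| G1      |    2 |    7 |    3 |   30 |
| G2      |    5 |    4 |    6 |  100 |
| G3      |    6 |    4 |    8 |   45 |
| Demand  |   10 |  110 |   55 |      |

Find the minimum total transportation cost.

730

A cheapest plan:
  G1–M: 30 bunches
  G2–K: 10 bunches
  G2–L: 65 bunches
  G2–M: 25 bunches
  G3–L: 45 bunches
Total cost = £730.
(Supply check: G1 ships 30; G2 ships 100; G3 ships 45.)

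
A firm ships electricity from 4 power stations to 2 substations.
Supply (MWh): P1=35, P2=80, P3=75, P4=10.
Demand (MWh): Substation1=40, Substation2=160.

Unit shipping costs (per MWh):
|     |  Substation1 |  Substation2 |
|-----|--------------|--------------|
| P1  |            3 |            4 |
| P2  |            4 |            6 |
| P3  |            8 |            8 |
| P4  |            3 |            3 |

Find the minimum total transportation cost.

An optimal shipping plan:
  P1→Substation2: 35 × 4 = 140
  P2→Substation1: 40 × 4 = 160
  P2→Substation2: 40 × 6 = 240
  P3→Substation2: 75 × 8 = 600
  P4→Substation2: 10 × 3 = 30
Total = 140 + 160 + 240 + 600 + 30 = 1170.

1170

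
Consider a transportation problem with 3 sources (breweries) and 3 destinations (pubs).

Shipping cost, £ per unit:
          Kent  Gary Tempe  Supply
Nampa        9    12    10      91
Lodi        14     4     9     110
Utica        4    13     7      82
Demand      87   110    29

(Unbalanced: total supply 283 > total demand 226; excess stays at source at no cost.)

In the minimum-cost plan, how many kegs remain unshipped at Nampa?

Minimum-cost shipments:
  Nampa to Kent: 5 × £9 = £45
  Nampa to Tempe: 29 × £10 = £290
  Lodi to Gary: 110 × £4 = £440
  Utica to Kent: 82 × £4 = £328
Total cost = £1103.
Nampa ships 34 of its 91, leaving 57.

57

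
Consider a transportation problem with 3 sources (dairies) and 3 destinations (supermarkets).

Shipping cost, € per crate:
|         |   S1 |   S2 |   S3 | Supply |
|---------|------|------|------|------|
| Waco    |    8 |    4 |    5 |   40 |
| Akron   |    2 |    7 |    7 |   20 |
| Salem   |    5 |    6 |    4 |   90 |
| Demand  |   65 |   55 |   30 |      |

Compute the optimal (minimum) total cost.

635

One minimum-cost allocation:
  Waco to S2: 40 × €4 = €160
  Akron to S1: 20 × €2 = €40
  Salem to S1: 45 × €5 = €225
  Salem to S2: 15 × €6 = €90
  Salem to S3: 30 × €4 = €120
Total = 160 + 40 + 225 + 90 + 120 = €635.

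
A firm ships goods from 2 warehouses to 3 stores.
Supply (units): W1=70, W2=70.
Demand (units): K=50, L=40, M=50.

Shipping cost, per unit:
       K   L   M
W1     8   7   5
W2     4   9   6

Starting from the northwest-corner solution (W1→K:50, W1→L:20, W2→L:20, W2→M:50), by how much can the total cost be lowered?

Current plan cost = 50·8 + 20·7 + 20·9 + 50·6 = 1020.
Optimal plan:
  W1 to L: 40 units
  W1 to M: 30 units
  W2 to K: 50 units
  W2 to M: 20 units
Optimal cost = 750.
Saving = 1020 − 750 = 270.

270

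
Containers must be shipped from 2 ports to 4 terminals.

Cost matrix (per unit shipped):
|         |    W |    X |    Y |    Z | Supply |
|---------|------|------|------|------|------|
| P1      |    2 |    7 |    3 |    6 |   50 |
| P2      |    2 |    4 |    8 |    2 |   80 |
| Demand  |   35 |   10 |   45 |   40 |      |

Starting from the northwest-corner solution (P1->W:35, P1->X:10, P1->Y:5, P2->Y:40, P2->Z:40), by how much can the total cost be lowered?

230

Current plan cost = 35·2 + 10·7 + 5·3 + 40·8 + 40·2 = 555.
Optimal plan:
  P1→W: 5 × 2 = 10
  P1→Y: 45 × 3 = 135
  P2→W: 30 × 2 = 60
  P2→X: 10 × 4 = 40
  P2→Z: 40 × 2 = 80
Optimal cost = 325.
Saving = 555 − 325 = 230.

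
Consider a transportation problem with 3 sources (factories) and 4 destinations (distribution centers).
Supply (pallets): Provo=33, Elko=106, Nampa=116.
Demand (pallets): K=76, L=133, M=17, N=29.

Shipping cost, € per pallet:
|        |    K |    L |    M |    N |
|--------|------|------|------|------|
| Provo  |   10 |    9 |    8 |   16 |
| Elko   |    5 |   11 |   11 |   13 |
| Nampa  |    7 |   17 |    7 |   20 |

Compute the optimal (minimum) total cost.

2563

Optimal allocation:
  Provo to L: 33 × €9 = €297
  Elko to L: 77 × €11 = €847
  Elko to N: 29 × €13 = €377
  Nampa to K: 76 × €7 = €532
  Nampa to L: 23 × €17 = €391
  Nampa to M: 17 × €7 = €119
Total = 297 + 847 + 377 + 532 + 391 + 119 = €2563.
(Supply check: Provo ships 33; Elko ships 106; Nampa ships 116.)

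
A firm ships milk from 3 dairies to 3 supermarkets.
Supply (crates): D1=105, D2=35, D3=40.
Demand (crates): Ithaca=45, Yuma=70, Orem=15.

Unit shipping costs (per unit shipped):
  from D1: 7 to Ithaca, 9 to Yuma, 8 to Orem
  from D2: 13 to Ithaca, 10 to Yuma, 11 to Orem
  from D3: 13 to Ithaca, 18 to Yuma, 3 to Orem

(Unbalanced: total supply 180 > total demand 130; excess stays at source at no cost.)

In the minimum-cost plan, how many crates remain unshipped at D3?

25

An optimal plan:
  D1 to Ithaca: 45 crates
  D1 to Yuma: 60 crates
  D2 to Yuma: 10 crates
  D3 to Orem: 15 crates
Total cost = 1000.
D3 ships 15 of its 40, leaving 25.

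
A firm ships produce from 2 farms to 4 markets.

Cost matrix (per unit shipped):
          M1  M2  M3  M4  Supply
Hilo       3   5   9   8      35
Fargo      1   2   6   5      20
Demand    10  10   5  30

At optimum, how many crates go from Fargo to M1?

0

The minimum-cost plan:
  Hilo→M1: 10 crates
  Hilo→M2: 10 crates
  Hilo→M3: 5 crates
  Hilo→M4: 10 crates
  Fargo→M4: 20 crates
Total cost = 305.
The route Fargo→M1 is not used.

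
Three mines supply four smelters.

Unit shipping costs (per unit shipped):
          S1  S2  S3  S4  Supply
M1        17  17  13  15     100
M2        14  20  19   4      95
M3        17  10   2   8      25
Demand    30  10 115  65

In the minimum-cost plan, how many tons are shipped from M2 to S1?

30

The minimum-cost plan:
  M1→S2: 10 × 17 = 170
  M1→S3: 90 × 13 = 1170
  M2→S1: 30 × 14 = 420
  M2→S4: 65 × 4 = 260
  M3→S3: 25 × 2 = 50
Total cost = 2070.
So M2→S1 carries 30 tons.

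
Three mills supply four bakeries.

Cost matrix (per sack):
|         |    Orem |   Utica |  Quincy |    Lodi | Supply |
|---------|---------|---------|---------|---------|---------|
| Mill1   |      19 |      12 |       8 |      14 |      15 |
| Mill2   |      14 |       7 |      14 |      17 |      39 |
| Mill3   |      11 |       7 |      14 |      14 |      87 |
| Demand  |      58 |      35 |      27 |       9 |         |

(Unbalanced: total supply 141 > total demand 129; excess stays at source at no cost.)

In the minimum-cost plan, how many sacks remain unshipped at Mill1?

0

Minimum-cost shipments:
  Mill1->Quincy: 15 sacks
  Mill2->Utica: 35 sacks
  Mill3->Orem: 58 sacks
  Mill3->Quincy: 12 sacks
  Mill3->Lodi: 9 sacks
Total cost = 1297.
Mill1 ships 15 of its 15, leaving 0.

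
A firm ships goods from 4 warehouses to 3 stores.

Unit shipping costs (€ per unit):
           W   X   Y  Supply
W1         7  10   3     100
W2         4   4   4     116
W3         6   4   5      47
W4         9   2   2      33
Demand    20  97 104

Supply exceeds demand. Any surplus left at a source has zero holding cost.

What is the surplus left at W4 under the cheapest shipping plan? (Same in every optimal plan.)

An optimal plan:
  W1–Y: 100 × €3 = €300
  W2–W: 20 × €4 = €80
  W2–X: 21 × €4 = €84
  W3–X: 47 × €4 = €188
  W4–X: 29 × €2 = €58
  W4–Y: 4 × €2 = €8
Total cost = €718.
W4 ships 33 of its 33, leaving 0.

0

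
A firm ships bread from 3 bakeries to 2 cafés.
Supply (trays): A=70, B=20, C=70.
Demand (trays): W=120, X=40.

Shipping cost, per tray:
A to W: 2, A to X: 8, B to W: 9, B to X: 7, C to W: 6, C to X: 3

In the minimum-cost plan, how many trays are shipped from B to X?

The minimum-cost plan:
  A–W: 70 × 2 = 140
  B–W: 20 × 9 = 180
  C–W: 30 × 6 = 180
  C–X: 40 × 3 = 120
Total cost = 620.
The route B→X is not used.

0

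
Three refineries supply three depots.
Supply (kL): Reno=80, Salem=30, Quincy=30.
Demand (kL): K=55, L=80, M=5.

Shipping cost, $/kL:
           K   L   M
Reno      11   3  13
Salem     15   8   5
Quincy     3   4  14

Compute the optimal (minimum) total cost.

An optimal shipping plan:
  Reno→L: 80 × $3 = $240
  Salem→K: 25 × $15 = $375
  Salem→M: 5 × $5 = $25
  Quincy→K: 30 × $3 = $90
Total = 240 + 375 + 25 + 90 = $730.

730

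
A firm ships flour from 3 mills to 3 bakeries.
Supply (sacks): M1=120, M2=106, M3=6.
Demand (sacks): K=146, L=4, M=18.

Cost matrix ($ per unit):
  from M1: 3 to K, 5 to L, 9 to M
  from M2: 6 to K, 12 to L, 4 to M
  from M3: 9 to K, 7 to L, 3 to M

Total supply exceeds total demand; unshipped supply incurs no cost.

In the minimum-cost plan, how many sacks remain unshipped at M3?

0

An optimal plan:
  M1–K: 116 × $3 = $348
  M1–L: 4 × $5 = $20
  M2–K: 30 × $6 = $180
  M2–M: 12 × $4 = $48
  M3–M: 6 × $3 = $18
Total cost = $614.
M3 ships 6 of its 6, leaving 0.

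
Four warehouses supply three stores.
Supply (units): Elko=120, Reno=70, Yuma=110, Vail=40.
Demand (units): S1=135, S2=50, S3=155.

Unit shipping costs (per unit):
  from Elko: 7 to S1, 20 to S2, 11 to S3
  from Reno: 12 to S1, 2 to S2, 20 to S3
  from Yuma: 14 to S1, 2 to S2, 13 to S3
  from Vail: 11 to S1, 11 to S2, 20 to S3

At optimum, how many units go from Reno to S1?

Solving gives:
  Elko→S1: 75 × 7 = 525
  Elko→S3: 45 × 11 = 495
  Reno→S1: 20 × 12 = 240
  Reno→S2: 50 × 2 = 100
  Yuma→S3: 110 × 13 = 1430
  Vail→S1: 40 × 11 = 440
Total cost = 3230.
So Reno→S1 carries 20 units.

20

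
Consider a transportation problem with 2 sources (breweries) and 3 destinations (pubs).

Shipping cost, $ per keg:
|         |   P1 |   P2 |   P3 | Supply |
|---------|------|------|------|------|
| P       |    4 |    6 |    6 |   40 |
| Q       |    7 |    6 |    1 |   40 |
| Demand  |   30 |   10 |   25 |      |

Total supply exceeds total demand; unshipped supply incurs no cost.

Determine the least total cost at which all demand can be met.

205

One minimum-cost allocation:
  P to P1: 30 kegs
  P to P2: 10 kegs
  Q to P3: 25 kegs
Total cost = $205.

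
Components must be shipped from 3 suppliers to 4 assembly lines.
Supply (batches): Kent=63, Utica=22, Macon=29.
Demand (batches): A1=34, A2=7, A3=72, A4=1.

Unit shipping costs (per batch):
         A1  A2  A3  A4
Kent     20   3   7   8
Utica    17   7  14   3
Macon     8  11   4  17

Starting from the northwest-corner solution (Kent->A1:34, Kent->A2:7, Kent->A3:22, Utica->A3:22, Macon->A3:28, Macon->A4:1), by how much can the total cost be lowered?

365

Current plan cost = 34·20 + 7·3 + 22·7 + 22·14 + 28·4 + 1·17 = 1292.
Optimal plan:
  Kent to A3: 63 × 7 = 441
  Utica to A1: 14 × 17 = 238
  Utica to A2: 7 × 7 = 49
  Utica to A4: 1 × 3 = 3
  Macon to A1: 20 × 8 = 160
  Macon to A3: 9 × 4 = 36
Optimal cost = 927.
Saving = 1292 − 927 = 365.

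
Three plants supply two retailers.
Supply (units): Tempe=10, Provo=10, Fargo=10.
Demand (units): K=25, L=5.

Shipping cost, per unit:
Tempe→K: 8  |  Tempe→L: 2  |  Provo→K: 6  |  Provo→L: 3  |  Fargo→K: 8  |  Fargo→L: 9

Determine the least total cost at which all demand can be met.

190

One minimum-cost allocation:
  Tempe->K: 5 × 8 = 40
  Tempe->L: 5 × 2 = 10
  Provo->K: 10 × 6 = 60
  Fargo->K: 10 × 8 = 80
Total = 40 + 10 + 60 + 80 = 190.
(Supply check: Tempe ships 10; Provo ships 10; Fargo ships 10.)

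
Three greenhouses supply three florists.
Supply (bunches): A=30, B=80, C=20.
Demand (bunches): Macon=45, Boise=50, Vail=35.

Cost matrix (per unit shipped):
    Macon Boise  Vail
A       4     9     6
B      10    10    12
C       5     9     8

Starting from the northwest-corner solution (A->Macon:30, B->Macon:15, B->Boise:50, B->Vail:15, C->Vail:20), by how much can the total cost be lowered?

20

Current plan cost = 30·4 + 15·10 + 50·10 + 15·12 + 20·8 = 1110.
Optimal plan:
  A–Vail: 30 × 6 = 180
  B–Macon: 25 × 10 = 250
  B–Boise: 50 × 10 = 500
  B–Vail: 5 × 12 = 60
  C–Macon: 20 × 5 = 100
Optimal cost = 1090.
Saving = 1110 − 1090 = 20.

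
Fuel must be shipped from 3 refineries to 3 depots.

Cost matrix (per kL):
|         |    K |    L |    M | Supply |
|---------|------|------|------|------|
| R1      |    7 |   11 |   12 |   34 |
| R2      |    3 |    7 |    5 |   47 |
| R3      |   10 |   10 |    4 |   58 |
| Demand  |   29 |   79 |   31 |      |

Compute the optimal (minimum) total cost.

An optimal shipping plan:
  R1–L: 34 kL
  R2–K: 29 kL
  R2–L: 18 kL
  R3–L: 27 kL
  R3–M: 31 kL
Total cost = 981.

981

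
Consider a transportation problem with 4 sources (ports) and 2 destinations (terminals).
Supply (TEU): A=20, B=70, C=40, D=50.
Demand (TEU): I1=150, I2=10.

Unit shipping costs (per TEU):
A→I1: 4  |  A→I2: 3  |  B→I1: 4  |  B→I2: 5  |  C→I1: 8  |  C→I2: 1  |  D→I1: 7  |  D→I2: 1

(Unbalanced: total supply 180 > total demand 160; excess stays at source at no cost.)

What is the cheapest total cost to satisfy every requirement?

A cheapest plan:
  A→I1: 20 TEU
  B→I1: 70 TEU
  C→I1: 10 TEU
  C→I2: 10 TEU
  D→I1: 50 TEU
Total cost = 800.

800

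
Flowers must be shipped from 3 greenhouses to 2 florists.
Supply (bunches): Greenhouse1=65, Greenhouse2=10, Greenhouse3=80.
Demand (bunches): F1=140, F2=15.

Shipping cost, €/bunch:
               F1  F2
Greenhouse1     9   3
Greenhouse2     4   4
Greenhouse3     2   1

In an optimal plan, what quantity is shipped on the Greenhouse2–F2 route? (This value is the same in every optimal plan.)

0

Solving gives:
  Greenhouse1–F1: 50 × €9 = €450
  Greenhouse1–F2: 15 × €3 = €45
  Greenhouse2–F1: 10 × €4 = €40
  Greenhouse3–F1: 80 × €2 = €160
Total cost = €695.
The route Greenhouse2→F2 is not used.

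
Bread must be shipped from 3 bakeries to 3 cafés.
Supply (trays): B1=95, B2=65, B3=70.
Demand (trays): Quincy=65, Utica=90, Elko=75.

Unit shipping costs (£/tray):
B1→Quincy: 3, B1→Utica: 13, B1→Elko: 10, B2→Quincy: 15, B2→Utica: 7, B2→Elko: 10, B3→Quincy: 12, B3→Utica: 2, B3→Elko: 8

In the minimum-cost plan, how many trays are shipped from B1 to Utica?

0

Solving gives:
  B1->Quincy: 65 trays
  B1->Elko: 30 trays
  B2->Utica: 20 trays
  B2->Elko: 45 trays
  B3->Utica: 70 trays
Total cost = £1225.
The route B1→Utica is not used.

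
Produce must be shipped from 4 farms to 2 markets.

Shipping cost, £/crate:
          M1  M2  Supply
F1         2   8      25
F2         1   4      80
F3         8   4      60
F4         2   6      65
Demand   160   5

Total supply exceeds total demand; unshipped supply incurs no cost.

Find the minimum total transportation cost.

260

One minimum-cost allocation:
  F1→M1: 15 × £2 = £30
  F2→M1: 80 × £1 = £80
  F3→M2: 5 × £4 = £20
  F4→M1: 65 × £2 = £130
Total = 30 + 80 + 20 + 130 = £260.
(Supply check: F1 ships 15; F2 ships 80; F3 ships 5; F4 ships 65.)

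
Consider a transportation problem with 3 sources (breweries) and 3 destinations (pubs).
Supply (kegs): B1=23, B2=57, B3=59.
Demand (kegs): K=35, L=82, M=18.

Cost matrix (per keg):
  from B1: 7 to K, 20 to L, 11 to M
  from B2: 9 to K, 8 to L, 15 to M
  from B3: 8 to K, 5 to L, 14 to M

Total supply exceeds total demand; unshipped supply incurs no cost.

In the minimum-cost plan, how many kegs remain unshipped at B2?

An optimal plan:
  B1→K: 5 × 7 = 35
  B1→M: 18 × 11 = 198
  B2→K: 30 × 9 = 270
  B2→L: 23 × 8 = 184
  B3→L: 59 × 5 = 295
Total cost = 982.
B2 ships 53 of its 57, leaving 4.

4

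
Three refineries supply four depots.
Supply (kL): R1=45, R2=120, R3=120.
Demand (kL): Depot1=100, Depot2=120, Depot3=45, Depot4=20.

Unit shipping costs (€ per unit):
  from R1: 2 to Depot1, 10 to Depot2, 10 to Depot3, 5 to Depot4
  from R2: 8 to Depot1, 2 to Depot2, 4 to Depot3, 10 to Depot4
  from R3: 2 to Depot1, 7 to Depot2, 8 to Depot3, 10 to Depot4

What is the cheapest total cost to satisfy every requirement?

900

Optimal allocation:
  R1->Depot1: 25 × €2 = €50
  R1->Depot4: 20 × €5 = €100
  R2->Depot2: 120 × €2 = €240
  R3->Depot1: 75 × €2 = €150
  R3->Depot3: 45 × €8 = €360
Total = 50 + 100 + 240 + 150 + 360 = €900.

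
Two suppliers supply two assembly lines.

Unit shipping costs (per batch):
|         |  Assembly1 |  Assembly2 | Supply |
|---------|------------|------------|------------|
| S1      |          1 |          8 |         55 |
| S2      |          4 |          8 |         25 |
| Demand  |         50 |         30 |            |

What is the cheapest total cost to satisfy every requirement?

An optimal shipping plan:
  S1->Assembly1: 50 × 1 = 50
  S1->Assembly2: 5 × 8 = 40
  S2->Assembly2: 25 × 8 = 200
Total = 50 + 40 + 200 = 290.
(Supply check: S1 ships 55; S2 ships 25.)

290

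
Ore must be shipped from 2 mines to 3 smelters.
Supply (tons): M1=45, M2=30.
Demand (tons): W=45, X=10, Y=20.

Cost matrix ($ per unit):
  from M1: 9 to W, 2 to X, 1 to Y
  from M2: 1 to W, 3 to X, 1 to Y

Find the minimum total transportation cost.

One minimum-cost allocation:
  M1–W: 15 tons
  M1–X: 10 tons
  M1–Y: 20 tons
  M2–W: 30 tons
Total cost = $205.

205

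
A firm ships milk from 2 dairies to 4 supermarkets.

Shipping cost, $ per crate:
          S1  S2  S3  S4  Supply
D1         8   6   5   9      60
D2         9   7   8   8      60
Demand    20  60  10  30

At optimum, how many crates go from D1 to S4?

0

Optimal shipments:
  D1 to S1: 20 × $8 = $160
  D1 to S2: 30 × $6 = $180
  D1 to S3: 10 × $5 = $50
  D2 to S2: 30 × $7 = $210
  D2 to S4: 30 × $8 = $240
Total cost = $840.
The route D1→S4 is not used.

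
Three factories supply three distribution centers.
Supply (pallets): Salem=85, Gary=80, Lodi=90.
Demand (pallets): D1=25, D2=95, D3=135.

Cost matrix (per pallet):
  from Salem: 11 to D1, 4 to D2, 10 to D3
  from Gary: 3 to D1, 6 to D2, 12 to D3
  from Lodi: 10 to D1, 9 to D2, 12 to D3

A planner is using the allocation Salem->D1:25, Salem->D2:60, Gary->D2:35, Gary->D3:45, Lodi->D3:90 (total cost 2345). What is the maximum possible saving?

Current plan cost = 25·11 + 60·4 + 35·6 + 45·12 + 90·12 = 2345.
Optimal plan:
  Salem to D2: 40 × 4 = 160
  Salem to D3: 45 × 10 = 450
  Gary to D1: 25 × 3 = 75
  Gary to D2: 55 × 6 = 330
  Lodi to D3: 90 × 12 = 1080
Optimal cost = 2095.
Saving = 2345 − 2095 = 250.

250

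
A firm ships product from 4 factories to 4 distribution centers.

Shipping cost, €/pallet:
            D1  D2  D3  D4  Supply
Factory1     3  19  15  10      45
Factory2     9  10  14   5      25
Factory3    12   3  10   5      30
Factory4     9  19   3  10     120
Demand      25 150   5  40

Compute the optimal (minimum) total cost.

Optimal allocation:
  Factory1->D1: 25 × €3 = €75
  Factory1->D2: 20 × €19 = €380
  Factory2->D2: 25 × €10 = €250
  Factory3->D2: 30 × €3 = €90
  Factory4->D2: 75 × €19 = €1425
  Factory4->D3: 5 × €3 = €15
  Factory4->D4: 40 × €10 = €400
Total = 75 + 380 + 250 + 90 + 1425 + 15 + 400 = €2635.

2635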